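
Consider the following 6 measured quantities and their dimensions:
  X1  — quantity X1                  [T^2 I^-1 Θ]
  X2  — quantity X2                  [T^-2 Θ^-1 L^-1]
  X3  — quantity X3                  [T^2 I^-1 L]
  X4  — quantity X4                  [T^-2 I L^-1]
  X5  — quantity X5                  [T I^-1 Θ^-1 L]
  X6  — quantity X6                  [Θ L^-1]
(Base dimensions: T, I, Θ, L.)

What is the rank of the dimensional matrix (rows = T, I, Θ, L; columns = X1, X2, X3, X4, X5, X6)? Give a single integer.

3

Dimensional matrix (T×I×Θ×L by X1×X2×X3×X4×X5×X6):
  T: [ 2 -2  2 -2  1  0]
  I: [-1  0 -1  1 -1  0]
  Θ: [ 1 -1  0  0 -1  1]
  L: [ 0 -1  1 -1  1 -1]
RREF → pivots at {X1,X2,X3} ⇒ r = 3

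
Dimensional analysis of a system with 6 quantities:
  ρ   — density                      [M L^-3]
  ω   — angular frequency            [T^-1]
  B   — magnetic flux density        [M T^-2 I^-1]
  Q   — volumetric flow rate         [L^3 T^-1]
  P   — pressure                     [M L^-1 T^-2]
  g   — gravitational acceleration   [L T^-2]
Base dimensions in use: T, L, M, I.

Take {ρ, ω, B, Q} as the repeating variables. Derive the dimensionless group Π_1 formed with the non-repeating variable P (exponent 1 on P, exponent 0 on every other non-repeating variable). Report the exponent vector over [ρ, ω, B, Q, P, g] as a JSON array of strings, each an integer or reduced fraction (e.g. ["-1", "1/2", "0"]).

Write exponents as rows T,L,M,I / cols ρ,ω,B,Q,P,g:
  T: [ 0 -1 -2 -1 -2 -2]
  L: [-3  0  0  3 -1  1]
  M: [ 1  0  1  0  1  0]
  I: [ 0  0 -1  0  0  0]
RREF → pivots at {ρ,ω,B,Q} ⇒ r = 4
Pivot set = {ρ,ω,B,Q}, free = {P,g}
RREF:
  r0: [   1    0    0    0    1    0]
  r1: [   0    1    0    0  4/3  5/3]
  r2: [   0    0    1    0    0    0]
  r3: [   0    0    0    1  2/3  1/3]
Fix exponent of P at 1, g at 0; solve each RREF row for its pivot's exponent:
  r0: exp(ρ) + (1)·1 = 0 ⇒ exp(ρ) = -1
  r1: exp(ω) + (4/3)·1 = 0 ⇒ exp(ω) = -4/3
  r2: exp(B) + (0)·1 = 0 ⇒ exp(B) = 0
  r3: exp(Q) + (2/3)·1 = 0 ⇒ exp(Q) = -2/3
Π_1 = ρ^-1 · ω^(-4/3) · Q^(-2/3) · P

["-1", "-4/3", "0", "-2/3", "1", "0"]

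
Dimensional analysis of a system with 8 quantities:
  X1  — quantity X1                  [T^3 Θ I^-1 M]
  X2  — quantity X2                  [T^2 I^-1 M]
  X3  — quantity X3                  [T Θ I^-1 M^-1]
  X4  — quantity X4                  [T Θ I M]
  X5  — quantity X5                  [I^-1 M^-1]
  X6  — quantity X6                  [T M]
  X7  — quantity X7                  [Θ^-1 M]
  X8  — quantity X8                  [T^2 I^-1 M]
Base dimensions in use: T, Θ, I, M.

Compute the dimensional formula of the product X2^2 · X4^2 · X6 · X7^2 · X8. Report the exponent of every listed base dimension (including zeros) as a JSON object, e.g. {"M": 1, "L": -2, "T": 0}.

{"T": 9, "Θ": 0, "I": -1, "M": 8}

Dimensional matrix (T×Θ×I×M by X1×X2×X3×X4×X5×X6×X7×X8):
  T: [ 3  2  1  1  0  1  0  2]
  Θ: [ 1  0  1  1  0  0 -1  0]
  I: [-1 -1 -1  1 -1  0  0 -1]
  M: [ 1  1 -1  1 -1  1  1  1]
  [T]: (2)·2+(2)·1+(1)·1+(2)·0+(1)·2 = 9
  [Θ]: (2)·0+(2)·1+(1)·0+(2)·-1+(1)·0 = 0
  [I]: (2)·-1+(2)·1+(1)·0+(2)·0+(1)·-1 = -1
  [M]: (2)·1+(2)·1+(1)·1+(2)·1+(1)·1 = 8
⇒ T^9 I^-1 M^8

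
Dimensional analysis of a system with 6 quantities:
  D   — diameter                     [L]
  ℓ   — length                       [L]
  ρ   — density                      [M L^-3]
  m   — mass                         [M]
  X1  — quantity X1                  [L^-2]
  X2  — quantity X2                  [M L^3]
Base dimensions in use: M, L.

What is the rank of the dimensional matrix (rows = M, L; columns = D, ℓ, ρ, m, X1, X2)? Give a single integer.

Write exponents as rows M,L / cols D,ℓ,ρ,m,X1,X2:
  M: [ 0  0  1  1  0  1]
  L: [ 1  1 -3  0 -2  3]
RREF → pivots at {D,ρ} ⇒ r = 2

2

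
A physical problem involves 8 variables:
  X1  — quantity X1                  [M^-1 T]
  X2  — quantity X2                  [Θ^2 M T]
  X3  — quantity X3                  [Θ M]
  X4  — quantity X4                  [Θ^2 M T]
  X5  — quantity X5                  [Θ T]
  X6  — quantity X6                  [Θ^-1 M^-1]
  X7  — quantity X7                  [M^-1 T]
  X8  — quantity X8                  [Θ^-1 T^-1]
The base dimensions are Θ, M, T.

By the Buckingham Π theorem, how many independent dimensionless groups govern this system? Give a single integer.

Dimensional matrix (Θ×M×T by X1×X2×X3×X4×X5×X6×X7×X8):
  Θ: [ 0  2  1  2  1 -1  0 -1]
  M: [-1  1  1  1  0 -1 -1  0]
  T: [ 1  1  0  1  1  0  1 -1]
Row reduction gives pivot columns X1,X2; rank = 2
n=8, r=2 ⇒ 6 dimensionless groups

6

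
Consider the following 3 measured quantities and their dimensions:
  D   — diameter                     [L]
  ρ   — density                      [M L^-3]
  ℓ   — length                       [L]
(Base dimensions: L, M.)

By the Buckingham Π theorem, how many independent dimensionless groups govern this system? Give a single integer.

Exponent matrix [L,M] × [D,ρ,ℓ]:
  L: [ 1 -3  1]
  M: [ 0  1  0]
RREF → pivots at {D,ρ} ⇒ r = 2
3 vars − rank 2 = 1 Π group

1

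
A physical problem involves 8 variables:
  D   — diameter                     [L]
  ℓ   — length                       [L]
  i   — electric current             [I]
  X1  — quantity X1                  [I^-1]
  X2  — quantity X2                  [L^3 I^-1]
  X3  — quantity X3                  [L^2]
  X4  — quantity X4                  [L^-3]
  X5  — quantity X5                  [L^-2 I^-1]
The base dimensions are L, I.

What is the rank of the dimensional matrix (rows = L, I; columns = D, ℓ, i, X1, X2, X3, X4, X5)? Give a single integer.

2

Write exponents as rows L,I / cols D,ℓ,i,X1,X2,X3,X4,X5:
  L: [ 1  1  0  0  3  2 -3 -2]
  I: [ 0  0  1 -1 -1  0  0 -1]
Echelon form has 2 nonzero rows (pivots: D,i)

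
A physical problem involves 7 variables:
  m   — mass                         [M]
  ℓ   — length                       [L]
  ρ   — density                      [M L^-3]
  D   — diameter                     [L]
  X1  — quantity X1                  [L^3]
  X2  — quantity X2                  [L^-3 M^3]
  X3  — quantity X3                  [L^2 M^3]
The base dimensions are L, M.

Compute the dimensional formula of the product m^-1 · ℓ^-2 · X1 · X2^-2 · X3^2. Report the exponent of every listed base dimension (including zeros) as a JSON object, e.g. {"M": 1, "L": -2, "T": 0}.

{"L": 11, "M": -1}

Dimensional matrix (L×M by m×ℓ×ρ×D×X1×X2×X3):
  L: [ 0  1 -3  1  3 -3  2]
  M: [ 1  0  1  0  0  3  3]
  [L]: (-1)·0+(-2)·1+(1)·3+(-2)·-3+(2)·2 = 11
  [M]: (-1)·1+(-2)·0+(1)·0+(-2)·3+(2)·3 = -1
⇒ L^11 M^-1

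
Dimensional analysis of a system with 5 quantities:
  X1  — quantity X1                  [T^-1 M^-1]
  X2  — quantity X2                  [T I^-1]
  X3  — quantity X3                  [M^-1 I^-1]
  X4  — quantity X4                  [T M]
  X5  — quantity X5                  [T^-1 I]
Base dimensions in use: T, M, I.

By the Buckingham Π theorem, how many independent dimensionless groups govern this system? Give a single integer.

Exponent matrix [T,M,I] × [X1,X2,X3,X4,X5]:
  T: [-1  1  0  1 -1]
  M: [-1  0 -1  1  0]
  I: [ 0 -1 -1  0  1]
Row reduction gives pivot columns X1,X2; rank = 2
n=5, r=2 ⇒ 3 dimensionless groups

3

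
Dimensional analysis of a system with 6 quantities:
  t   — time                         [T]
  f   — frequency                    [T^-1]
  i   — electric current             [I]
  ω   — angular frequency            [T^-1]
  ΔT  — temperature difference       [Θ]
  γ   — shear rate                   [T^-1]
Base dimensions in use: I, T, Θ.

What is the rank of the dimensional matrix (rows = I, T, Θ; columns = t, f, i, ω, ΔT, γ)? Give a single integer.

3

Dimensional matrix (I×T×Θ by t×f×i×ω×ΔT×γ):
  I: [ 0  0  1  0  0  0]
  T: [ 1 -1  0 -1  0 -1]
  Θ: [ 0  0  0  0  1  0]
RREF → pivots at {t,i,ΔT} ⇒ r = 3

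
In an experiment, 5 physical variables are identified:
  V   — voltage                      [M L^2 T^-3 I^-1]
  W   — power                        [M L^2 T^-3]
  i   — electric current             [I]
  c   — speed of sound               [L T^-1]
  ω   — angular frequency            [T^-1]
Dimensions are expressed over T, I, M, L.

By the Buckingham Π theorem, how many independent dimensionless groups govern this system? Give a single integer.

Dimensional matrix (T×I×M×L by V×W×i×c×ω):
  T: [-3 -3  0 -1 -1]
  I: [-1  0  1  0  0]
  M: [ 1  1  0  0  0]
  L: [ 2  2  0  1  0]
Row reduction gives pivot columns V,W,c,ω; rank = 4
n=5, r=4 ⇒ 1 dimensionless group

1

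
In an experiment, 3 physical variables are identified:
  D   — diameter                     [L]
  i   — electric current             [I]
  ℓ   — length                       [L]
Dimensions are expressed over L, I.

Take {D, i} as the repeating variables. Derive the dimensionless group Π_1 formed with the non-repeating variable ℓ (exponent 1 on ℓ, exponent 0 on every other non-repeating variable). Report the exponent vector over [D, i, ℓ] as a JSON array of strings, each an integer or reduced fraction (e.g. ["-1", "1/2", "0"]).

["-1", "0", "1"]

Dimensional matrix (L×I by D×i×ℓ):
  L: [ 1  0  1]
  I: [ 0  1  0]
RREF → pivots at {D,i} ⇒ r = 2
Repeat: D,i; free: ℓ
RREF:
  r0: [   1    0    1]
  r1: [   0    1    0]
Fix exponent of ℓ at 1; solve each RREF row for its pivot's exponent:
  r0: exp(D) + (1)·1 = 0 ⇒ exp(D) = -1
  r1: exp(i) + (0)·1 = 0 ⇒ exp(i) = 0
Π_1 = D^-1 · ℓ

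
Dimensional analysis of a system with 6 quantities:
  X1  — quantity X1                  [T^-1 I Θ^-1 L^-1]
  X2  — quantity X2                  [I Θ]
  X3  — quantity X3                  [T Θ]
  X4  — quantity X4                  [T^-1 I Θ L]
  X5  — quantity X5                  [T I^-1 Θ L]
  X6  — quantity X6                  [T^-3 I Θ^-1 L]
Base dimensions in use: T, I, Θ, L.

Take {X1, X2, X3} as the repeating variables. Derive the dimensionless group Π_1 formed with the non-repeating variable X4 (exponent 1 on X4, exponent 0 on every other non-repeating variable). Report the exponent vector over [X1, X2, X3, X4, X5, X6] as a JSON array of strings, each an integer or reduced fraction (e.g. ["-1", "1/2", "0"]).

["1", "-2", "2", "1", "0", "0"]

Dimensional matrix (T×I×Θ×L by X1×X2×X3×X4×X5×X6):
  T: [-1  0  1 -1  1 -3]
  I: [ 1  1  0  1 -1  1]
  Θ: [-1  1  1  1  1 -1]
  L: [-1  0  0  1  1  1]
Row reduction gives pivot columns X1,X2,X3; rank = 3
Pivot set = {X1,X2,X3}, free = {X4,X5,X6}
RREF:
  r0: [   1    0    0   -1   -1   -1]
  r1: [   0    1    0    2    0    2]
  r2: [   0    0    1   -2    0   -4]
  r3: [   0    0    0    0    0    0]
Fix exponent of X4 at 1, X5 at 0, X6 at 0; solve each RREF row for its pivot's exponent:
  r0: exp(X1) + (-1)·1 = 0 ⇒ exp(X1) = 1
  r1: exp(X2) + (2)·1 = 0 ⇒ exp(X2) = -2
  r2: exp(X3) + (-2)·1 = 0 ⇒ exp(X3) = 2
Π_1 = X1 · X2^-2 · X3^2 · X4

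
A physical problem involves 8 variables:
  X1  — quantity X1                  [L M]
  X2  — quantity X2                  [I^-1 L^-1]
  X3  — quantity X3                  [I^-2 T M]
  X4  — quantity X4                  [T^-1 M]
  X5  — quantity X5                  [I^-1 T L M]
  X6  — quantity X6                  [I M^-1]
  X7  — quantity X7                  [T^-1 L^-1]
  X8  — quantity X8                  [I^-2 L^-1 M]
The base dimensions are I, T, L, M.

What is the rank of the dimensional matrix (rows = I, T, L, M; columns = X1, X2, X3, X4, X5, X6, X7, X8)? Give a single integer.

Exponent matrix [I,T,L,M] × [X1,X2,X3,X4,X5,X6,X7,X8]:
  I: [ 0 -1 -2  0 -1  1  0 -2]
  T: [ 0  0  1 -1  1  0 -1  0]
  L: [ 1 -1  0  0  1  0 -1 -1]
  M: [ 1  0  1  1  1 -1  0  1]
RREF → pivots at {X1,X2,X3} ⇒ r = 3

3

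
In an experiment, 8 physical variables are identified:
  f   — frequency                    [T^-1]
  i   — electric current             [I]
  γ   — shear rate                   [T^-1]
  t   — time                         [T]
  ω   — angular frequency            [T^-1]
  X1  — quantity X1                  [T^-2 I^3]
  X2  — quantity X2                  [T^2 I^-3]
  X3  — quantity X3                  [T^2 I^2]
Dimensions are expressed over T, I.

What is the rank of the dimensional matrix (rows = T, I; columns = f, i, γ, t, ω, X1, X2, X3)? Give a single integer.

Exponent matrix [T,I] × [f,i,γ,t,ω,X1,X2,X3]:
  T: [-1  0 -1  1 -1 -2  2  2]
  I: [ 0  1  0  0  0  3 -3  2]
Echelon form has 2 nonzero rows (pivots: f,i)

2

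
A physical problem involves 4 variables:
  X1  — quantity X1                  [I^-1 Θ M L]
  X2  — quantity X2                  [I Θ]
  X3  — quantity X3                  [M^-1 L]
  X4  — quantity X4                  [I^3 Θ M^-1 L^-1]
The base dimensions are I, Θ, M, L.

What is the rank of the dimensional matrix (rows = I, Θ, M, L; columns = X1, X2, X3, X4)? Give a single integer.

3

Dimensional matrix (I×Θ×M×L by X1×X2×X3×X4):
  I: [-1  1  0  3]
  Θ: [ 1  1  0  1]
  M: [ 1  0 -1 -1]
  L: [ 1  0  1 -1]
RREF → pivots at {X1,X2,X3} ⇒ r = 3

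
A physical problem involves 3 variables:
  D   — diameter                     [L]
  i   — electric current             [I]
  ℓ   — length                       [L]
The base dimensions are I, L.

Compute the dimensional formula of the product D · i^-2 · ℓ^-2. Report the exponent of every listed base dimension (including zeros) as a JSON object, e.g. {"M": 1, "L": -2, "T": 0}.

{"I": -2, "L": -1}

Dimensional matrix (I×L by D×i×ℓ):
  I: [ 0  1  0]
  L: [ 1  0  1]
  [I]: (1)·0+(-2)·1+(-2)·0 = -2
  [L]: (1)·1+(-2)·0+(-2)·1 = -1
⇒ I^-2 L^-1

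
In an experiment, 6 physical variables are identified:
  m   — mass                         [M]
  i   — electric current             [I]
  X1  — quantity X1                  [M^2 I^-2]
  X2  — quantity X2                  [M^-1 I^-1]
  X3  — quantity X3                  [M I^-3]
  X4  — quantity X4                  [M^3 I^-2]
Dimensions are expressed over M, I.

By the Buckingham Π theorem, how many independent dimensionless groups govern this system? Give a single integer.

Exponent matrix [M,I] × [m,i,X1,X2,X3,X4]:
  M: [ 1  0  2 -1  1  3]
  I: [ 0  1 -2 -1 -3 -2]
Echelon form has 2 nonzero rows (pivots: m,i)
n=6, r=2 ⇒ 4 dimensionless groups

4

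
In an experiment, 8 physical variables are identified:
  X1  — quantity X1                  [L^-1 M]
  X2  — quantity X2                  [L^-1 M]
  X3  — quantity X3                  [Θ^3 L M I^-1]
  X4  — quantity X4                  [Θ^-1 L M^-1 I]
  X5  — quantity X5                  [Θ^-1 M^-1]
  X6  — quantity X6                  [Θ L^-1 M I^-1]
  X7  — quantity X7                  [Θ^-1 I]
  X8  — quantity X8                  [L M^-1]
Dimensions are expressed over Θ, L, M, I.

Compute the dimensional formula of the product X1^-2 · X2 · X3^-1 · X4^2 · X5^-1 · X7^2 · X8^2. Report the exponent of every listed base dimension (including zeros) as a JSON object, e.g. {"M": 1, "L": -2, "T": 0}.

Write exponents as rows Θ,L,M,I / cols X1,X2,X3,X4,X5,X6,X7,X8:
  Θ: [ 0  0  3 -1 -1  1 -1  0]
  L: [-1 -1  1  1  0 -1  0  1]
  M: [ 1  1  1 -1 -1  1  0 -1]
  I: [ 0  0 -1  1  0 -1  1  0]
  [Θ]: (-2)·0+(1)·0+(-1)·3+(2)·-1+(-1)·-1+(2)·-1+(2)·0 = -6
  [L]: (-2)·-1+(1)·-1+(-1)·1+(2)·1+(-1)·0+(2)·0+(2)·1 = 4
  [M]: (-2)·1+(1)·1+(-1)·1+(2)·-1+(-1)·-1+(2)·0+(2)·-1 = -5
  [I]: (-2)·0+(1)·0+(-1)·-1+(2)·1+(-1)·0+(2)·1+(2)·0 = 5
⇒ Θ^-6 L^4 M^-5 I^5

{"Θ": -6, "L": 4, "M": -5, "I": 5}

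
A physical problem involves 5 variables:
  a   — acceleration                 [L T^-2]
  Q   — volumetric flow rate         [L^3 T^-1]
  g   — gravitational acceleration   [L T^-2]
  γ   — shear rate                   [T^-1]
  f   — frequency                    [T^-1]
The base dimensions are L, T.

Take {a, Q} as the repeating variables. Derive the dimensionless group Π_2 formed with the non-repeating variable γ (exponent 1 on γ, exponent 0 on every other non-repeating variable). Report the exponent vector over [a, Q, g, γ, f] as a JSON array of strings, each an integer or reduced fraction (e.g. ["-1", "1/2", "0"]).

Exponent matrix [L,T] × [a,Q,g,γ,f]:
  L: [ 1  3  1  0  0]
  T: [-2 -1 -2 -1 -1]
RREF → pivots at {a,Q} ⇒ r = 2
Repeat: a,Q; free: g,γ,f
RREF:
  r0: [   1    0    1  3/5  3/5]
  r1: [   0    1    0 -1/5 -1/5]
Fix exponent of γ at 1, g at 0, f at 0; solve each RREF row for its pivot's exponent:
  r0: exp(a) + (3/5)·1 = 0 ⇒ exp(a) = -3/5
  r1: exp(Q) + (-1/5)·1 = 0 ⇒ exp(Q) = 1/5
Π_2 = a^(-3/5) · Q^(1/5) · γ

["-3/5", "1/5", "0", "1", "0"]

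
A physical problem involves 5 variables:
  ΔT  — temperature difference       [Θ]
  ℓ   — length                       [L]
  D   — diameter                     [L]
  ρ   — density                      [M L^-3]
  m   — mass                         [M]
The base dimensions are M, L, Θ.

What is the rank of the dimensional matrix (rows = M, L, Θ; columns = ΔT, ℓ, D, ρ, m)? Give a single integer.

3

Exponent matrix [M,L,Θ] × [ΔT,ℓ,D,ρ,m]:
  M: [ 0  0  0  1  1]
  L: [ 0  1  1 -3  0]
  Θ: [ 1  0  0  0  0]
Row reduction gives pivot columns ΔT,ℓ,ρ; rank = 3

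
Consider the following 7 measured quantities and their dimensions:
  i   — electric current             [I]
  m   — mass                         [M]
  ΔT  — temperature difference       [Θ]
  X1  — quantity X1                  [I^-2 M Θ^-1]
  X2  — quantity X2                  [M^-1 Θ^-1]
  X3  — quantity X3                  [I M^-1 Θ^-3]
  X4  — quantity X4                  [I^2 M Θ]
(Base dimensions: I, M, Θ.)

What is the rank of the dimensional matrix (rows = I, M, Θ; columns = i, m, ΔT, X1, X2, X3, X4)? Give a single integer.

3

Write exponents as rows I,M,Θ / cols i,m,ΔT,X1,X2,X3,X4:
  I: [ 1  0  0 -2  0  1  2]
  M: [ 0  1  0  1 -1 -1  1]
  Θ: [ 0  0  1 -1 -1 -3  1]
Echelon form has 3 nonzero rows (pivots: i,m,ΔT)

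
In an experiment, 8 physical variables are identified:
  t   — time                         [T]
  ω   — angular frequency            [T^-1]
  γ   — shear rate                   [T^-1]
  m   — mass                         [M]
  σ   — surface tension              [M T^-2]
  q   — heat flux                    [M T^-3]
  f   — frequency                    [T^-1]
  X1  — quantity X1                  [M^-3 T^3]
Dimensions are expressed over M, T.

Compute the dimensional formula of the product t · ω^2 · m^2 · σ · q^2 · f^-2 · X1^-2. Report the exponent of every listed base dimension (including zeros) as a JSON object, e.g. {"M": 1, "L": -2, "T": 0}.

Exponent matrix [M,T] × [t,ω,γ,m,σ,q,f,X1]:
  M: [ 0  0  0  1  1  1  0 -3]
  T: [ 1 -1 -1  0 -2 -3 -1  3]
  [M]: (1)·0+(2)·0+(2)·1+(1)·1+(2)·1+(-2)·0+(-2)·-3 = 11
  [T]: (1)·1+(2)·-1+(2)·0+(1)·-2+(2)·-3+(-2)·-1+(-2)·3 = -13
⇒ M^11 T^-13

{"M": 11, "T": -13}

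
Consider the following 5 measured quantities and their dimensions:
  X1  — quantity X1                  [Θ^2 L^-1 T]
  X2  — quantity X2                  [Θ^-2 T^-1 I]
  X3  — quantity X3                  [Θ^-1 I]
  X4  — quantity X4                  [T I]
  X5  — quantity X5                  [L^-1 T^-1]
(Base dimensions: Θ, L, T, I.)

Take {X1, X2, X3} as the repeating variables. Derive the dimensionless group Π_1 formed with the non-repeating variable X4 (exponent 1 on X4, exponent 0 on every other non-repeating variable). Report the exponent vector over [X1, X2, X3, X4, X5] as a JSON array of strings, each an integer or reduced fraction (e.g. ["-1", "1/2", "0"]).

Exponent matrix [Θ,L,T,I] × [X1,X2,X3,X4,X5]:
  Θ: [ 2 -2 -1  0  0]
  L: [-1  0  0  0 -1]
  T: [ 1 -1  0  1 -1]
  I: [ 0  1  1  1  0]
Echelon form has 3 nonzero rows (pivots: X1,X2,X3)
Pivot set = {X1,X2,X3}, free = {X4,X5}
RREF:
  r0: [   1    0    0    0    1]
  r1: [   0    1    0   -1    2]
  r2: [   0    0    1    2   -2]
  r3: [   0    0    0    0    0]
Fix exponent of X4 at 1, X5 at 0; solve each RREF row for its pivot's exponent:
  r0: exp(X1) + (0)·1 = 0 ⇒ exp(X1) = 0
  r1: exp(X2) + (-1)·1 = 0 ⇒ exp(X2) = 1
  r2: exp(X3) + (2)·1 = 0 ⇒ exp(X3) = -2
Π_1 = X2 · X3^-2 · X4

["0", "1", "-2", "1", "0"]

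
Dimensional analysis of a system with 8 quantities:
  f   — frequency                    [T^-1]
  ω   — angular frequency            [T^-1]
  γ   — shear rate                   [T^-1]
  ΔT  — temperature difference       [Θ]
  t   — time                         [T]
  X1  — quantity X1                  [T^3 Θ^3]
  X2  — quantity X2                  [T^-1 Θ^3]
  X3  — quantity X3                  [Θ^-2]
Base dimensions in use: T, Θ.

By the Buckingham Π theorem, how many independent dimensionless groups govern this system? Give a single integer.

6

Exponent matrix [T,Θ] × [f,ω,γ,ΔT,t,X1,X2,X3]:
  T: [-1 -1 -1  0  1  3 -1  0]
  Θ: [ 0  0  0  1  0  3  3 -2]
Echelon form has 2 nonzero rows (pivots: f,ΔT)
n=8, r=2 ⇒ 6 dimensionless groups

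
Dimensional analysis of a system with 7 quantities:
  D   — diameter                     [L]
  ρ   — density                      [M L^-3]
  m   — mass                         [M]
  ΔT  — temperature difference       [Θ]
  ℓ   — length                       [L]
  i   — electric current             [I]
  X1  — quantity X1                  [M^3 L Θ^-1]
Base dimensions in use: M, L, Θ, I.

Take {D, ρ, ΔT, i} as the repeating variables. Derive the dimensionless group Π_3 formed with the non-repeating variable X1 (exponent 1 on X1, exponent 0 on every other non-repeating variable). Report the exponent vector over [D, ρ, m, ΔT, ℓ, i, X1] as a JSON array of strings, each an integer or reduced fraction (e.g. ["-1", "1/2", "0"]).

Exponent matrix [M,L,Θ,I] × [D,ρ,m,ΔT,ℓ,i,X1]:
  M: [ 0  1  1  0  0  0  3]
  L: [ 1 -3  0  0  1  0  1]
  Θ: [ 0  0  0  1  0  0 -1]
  I: [ 0  0  0  0  0  1  0]
Row reduction gives pivot columns D,ρ,ΔT,i; rank = 4
Repeat: D,ρ,ΔT,i; free: m,ℓ,X1
RREF:
  r0: [   1    0    3    0    1    0   10]
  r1: [   0    1    1    0    0    0    3]
  r2: [   0    0    0    1    0    0   -1]
  r3: [   0    0    0    0    0    1    0]
Fix exponent of X1 at 1, m at 0, ℓ at 0; solve each RREF row for its pivot's exponent:
  r0: exp(D) + (10)·1 = 0 ⇒ exp(D) = -10
  r1: exp(ρ) + (3)·1 = 0 ⇒ exp(ρ) = -3
  r2: exp(ΔT) + (-1)·1 = 0 ⇒ exp(ΔT) = 1
  r3: exp(i) + (0)·1 = 0 ⇒ exp(i) = 0
Π_3 = D^-10 · ρ^-3 · ΔT · X1

["-10", "-3", "0", "1", "0", "0", "1"]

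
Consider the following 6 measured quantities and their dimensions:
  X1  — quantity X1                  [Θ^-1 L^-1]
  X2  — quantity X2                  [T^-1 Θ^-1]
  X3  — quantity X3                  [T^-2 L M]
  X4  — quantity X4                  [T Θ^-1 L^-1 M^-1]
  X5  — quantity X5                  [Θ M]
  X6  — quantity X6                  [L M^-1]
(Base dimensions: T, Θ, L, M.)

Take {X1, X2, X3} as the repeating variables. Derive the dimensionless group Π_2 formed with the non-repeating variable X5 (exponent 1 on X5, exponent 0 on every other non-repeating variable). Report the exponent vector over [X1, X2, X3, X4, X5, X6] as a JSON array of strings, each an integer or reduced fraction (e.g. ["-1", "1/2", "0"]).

["-1", "2", "-1", "0", "1", "0"]

Exponent matrix [T,Θ,L,M] × [X1,X2,X3,X4,X5,X6]:
  T: [ 0 -1 -2  1  0  0]
  Θ: [-1 -1  0 -1  1  0]
  L: [-1  0  1 -1  0  1]
  M: [ 0  0  1 -1  1 -1]
Echelon form has 3 nonzero rows (pivots: X1,X2,X3)
Repeat: X1,X2,X3; free: X4,X5,X6
RREF:
  r0: [   1    0    0    0    1   -2]
  r1: [   0    1    0    1   -2    2]
  r2: [   0    0    1   -1    1   -1]
  r3: [   0    0    0    0    0    0]
Fix exponent of X5 at 1, X4 at 0, X6 at 0; solve each RREF row for its pivot's exponent:
  r0: exp(X1) + (1)·1 = 0 ⇒ exp(X1) = -1
  r1: exp(X2) + (-2)·1 = 0 ⇒ exp(X2) = 2
  r2: exp(X3) + (1)·1 = 0 ⇒ exp(X3) = -1
Π_2 = X1^-1 · X2^2 · X3^-1 · X5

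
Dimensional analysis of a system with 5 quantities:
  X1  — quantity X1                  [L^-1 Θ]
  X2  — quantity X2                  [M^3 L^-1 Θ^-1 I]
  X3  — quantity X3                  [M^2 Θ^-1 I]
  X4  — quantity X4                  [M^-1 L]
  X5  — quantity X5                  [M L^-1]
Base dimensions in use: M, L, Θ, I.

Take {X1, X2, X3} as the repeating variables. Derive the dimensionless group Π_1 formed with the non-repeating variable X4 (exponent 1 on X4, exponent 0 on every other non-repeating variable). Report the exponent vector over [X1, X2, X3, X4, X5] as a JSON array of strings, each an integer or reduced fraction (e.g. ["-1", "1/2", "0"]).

["0", "1", "-1", "1", "0"]

Dimensional matrix (M×L×Θ×I by X1×X2×X3×X4×X5):
  M: [ 0  3  2 -1  1]
  L: [-1 -1  0  1 -1]
  Θ: [ 1 -1 -1  0  0]
  I: [ 0  1  1  0  0]
Echelon form has 3 nonzero rows (pivots: X1,X2,X3)
Repeat: X1,X2,X3; free: X4,X5
RREF:
  r0: [   1    0    0    0    0]
  r1: [   0    1    0   -1    1]
  r2: [   0    0    1    1   -1]
  r3: [   0    0    0    0    0]
Fix exponent of X4 at 1, X5 at 0; solve each RREF row for its pivot's exponent:
  r0: exp(X1) + (0)·1 = 0 ⇒ exp(X1) = 0
  r1: exp(X2) + (-1)·1 = 0 ⇒ exp(X2) = 1
  r2: exp(X3) + (1)·1 = 0 ⇒ exp(X3) = -1
Π_1 = X2 · X3^-1 · X4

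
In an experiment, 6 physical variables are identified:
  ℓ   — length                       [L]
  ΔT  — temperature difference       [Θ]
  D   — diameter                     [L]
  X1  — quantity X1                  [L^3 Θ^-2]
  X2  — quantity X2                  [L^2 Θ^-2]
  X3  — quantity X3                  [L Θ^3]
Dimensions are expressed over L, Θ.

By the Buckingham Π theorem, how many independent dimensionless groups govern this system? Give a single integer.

Write exponents as rows L,Θ / cols ℓ,ΔT,D,X1,X2,X3:
  L: [ 1  0  1  3  2  1]
  Θ: [ 0  1  0 -2 -2  3]
Row reduction gives pivot columns ℓ,ΔT; rank = 2
Π count = n − r = 6 − 2 = 4

4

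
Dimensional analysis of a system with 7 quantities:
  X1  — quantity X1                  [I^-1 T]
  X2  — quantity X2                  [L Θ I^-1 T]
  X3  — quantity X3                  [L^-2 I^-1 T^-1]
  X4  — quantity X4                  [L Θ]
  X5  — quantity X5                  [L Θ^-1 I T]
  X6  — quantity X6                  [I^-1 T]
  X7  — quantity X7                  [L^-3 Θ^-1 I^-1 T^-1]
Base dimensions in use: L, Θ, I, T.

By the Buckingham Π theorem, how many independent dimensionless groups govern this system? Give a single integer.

Exponent matrix [L,Θ,I,T] × [X1,X2,X3,X4,X5,X6,X7]:
  L: [ 0  1 -2  1  1  0 -3]
  Θ: [ 0  1  0  1 -1  0 -1]
  I: [-1 -1 -1  0  1 -1 -1]
  T: [ 1  1 -1  0  1  1 -1]
RREF → pivots at {X1,X2,X3} ⇒ r = 3
n=7, r=3 ⇒ 4 dimensionless groups

4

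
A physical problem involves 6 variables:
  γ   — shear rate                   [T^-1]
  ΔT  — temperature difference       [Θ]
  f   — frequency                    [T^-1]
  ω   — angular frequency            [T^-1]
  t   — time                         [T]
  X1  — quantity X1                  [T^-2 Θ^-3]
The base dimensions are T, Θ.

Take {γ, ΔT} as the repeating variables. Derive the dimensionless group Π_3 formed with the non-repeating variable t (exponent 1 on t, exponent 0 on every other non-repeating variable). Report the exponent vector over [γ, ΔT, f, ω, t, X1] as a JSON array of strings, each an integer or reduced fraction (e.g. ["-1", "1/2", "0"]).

Dimensional matrix (T×Θ by γ×ΔT×f×ω×t×X1):
  T: [-1  0 -1 -1  1 -2]
  Θ: [ 0  1  0  0  0 -3]
Row reduction gives pivot columns γ,ΔT; rank = 2
Repeat: γ,ΔT; free: f,ω,t,X1
RREF:
  r0: [   1    0    1    1   -1    2]
  r1: [   0    1    0    0    0   -3]
Fix exponent of t at 1, f at 0, ω at 0, X1 at 0; solve each RREF row for its pivot's exponent:
  r0: exp(γ) + (-1)·1 = 0 ⇒ exp(γ) = 1
  r1: exp(ΔT) + (0)·1 = 0 ⇒ exp(ΔT) = 0
Π_3 = γ · t

["1", "0", "0", "0", "1", "0"]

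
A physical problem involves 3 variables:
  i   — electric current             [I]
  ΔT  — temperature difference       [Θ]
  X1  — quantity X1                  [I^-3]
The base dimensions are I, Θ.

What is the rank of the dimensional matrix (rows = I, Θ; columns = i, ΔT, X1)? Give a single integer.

2

Exponent matrix [I,Θ] × [i,ΔT,X1]:
  I: [ 1  0 -3]
  Θ: [ 0  1  0]
Echelon form has 2 nonzero rows (pivots: i,ΔT)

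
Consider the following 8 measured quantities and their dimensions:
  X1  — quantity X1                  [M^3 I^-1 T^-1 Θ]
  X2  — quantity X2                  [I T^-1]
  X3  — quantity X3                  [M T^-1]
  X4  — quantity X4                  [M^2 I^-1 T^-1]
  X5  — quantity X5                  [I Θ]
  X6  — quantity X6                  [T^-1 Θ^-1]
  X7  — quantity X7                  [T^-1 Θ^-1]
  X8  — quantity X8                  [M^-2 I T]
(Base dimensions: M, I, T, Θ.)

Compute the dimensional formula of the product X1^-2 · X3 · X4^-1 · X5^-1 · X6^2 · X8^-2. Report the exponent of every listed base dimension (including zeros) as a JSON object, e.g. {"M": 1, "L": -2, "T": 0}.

{"M": -3, "I": 0, "T": -2, "Θ": -5}

Write exponents as rows M,I,T,Θ / cols X1,X2,X3,X4,X5,X6,X7,X8:
  M: [ 3  0  1  2  0  0  0 -2]
  I: [-1  1  0 -1  1  0  0  1]
  T: [-1 -1 -1 -1  0 -1 -1  1]
  Θ: [ 1  0  0  0  1 -1 -1  0]
  [M]: (-2)·3+(1)·1+(-1)·2+(-1)·0+(2)·0+(-2)·-2 = -3
  [I]: (-2)·-1+(1)·0+(-1)·-1+(-1)·1+(2)·0+(-2)·1 = 0
  [T]: (-2)·-1+(1)·-1+(-1)·-1+(-1)·0+(2)·-1+(-2)·1 = -2
  [Θ]: (-2)·1+(1)·0+(-1)·0+(-1)·1+(2)·-1+(-2)·0 = -5
⇒ M^-3 T^-2 Θ^-5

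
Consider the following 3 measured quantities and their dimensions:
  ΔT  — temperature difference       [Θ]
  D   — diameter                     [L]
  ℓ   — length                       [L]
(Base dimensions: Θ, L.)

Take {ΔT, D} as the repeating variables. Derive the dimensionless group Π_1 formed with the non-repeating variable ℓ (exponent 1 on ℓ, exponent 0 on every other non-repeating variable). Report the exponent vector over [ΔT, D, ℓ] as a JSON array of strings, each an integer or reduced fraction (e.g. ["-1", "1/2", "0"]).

["0", "-1", "1"]

Exponent matrix [Θ,L] × [ΔT,D,ℓ]:
  Θ: [ 1  0  0]
  L: [ 0  1  1]
Echelon form has 2 nonzero rows (pivots: ΔT,D)
Repeat: ΔT,D; free: ℓ
RREF:
  r0: [   1    0    0]
  r1: [   0    1    1]
Fix exponent of ℓ at 1; solve each RREF row for its pivot's exponent:
  r0: exp(ΔT) + (0)·1 = 0 ⇒ exp(ΔT) = 0
  r1: exp(D) + (1)·1 = 0 ⇒ exp(D) = -1
Π_1 = D^-1 · ℓ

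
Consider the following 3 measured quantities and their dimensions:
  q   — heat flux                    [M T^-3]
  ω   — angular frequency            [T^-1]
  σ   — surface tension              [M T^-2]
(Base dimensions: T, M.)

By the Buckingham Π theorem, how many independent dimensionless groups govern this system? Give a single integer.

Exponent matrix [T,M] × [q,ω,σ]:
  T: [-3 -1 -2]
  M: [ 1  0  1]
Row reduction gives pivot columns q,ω; rank = 2
3 vars − rank 2 = 1 Π group

1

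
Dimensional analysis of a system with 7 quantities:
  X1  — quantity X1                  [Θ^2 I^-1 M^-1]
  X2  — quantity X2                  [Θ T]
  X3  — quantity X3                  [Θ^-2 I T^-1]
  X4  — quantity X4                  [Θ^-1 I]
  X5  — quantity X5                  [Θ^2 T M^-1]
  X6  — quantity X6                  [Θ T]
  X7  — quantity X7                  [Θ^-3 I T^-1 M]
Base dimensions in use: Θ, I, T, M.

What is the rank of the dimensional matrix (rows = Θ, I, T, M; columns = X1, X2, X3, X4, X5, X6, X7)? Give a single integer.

Exponent matrix [Θ,I,T,M] × [X1,X2,X3,X4,X5,X6,X7]:
  Θ: [ 2  1 -2 -1  2  1 -3]
  I: [-1  0  1  1  0  0  1]
  T: [ 0  1 -1  0  1  1 -1]
  M: [-1  0  0  0 -1  0  1]
RREF → pivots at {X1,X2,X3} ⇒ r = 3

3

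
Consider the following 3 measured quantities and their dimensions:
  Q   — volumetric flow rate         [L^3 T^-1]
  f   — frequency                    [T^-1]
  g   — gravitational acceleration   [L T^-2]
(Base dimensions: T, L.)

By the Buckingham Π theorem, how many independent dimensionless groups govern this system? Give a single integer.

1

Write exponents as rows T,L / cols Q,f,g:
  T: [-1 -1 -2]
  L: [ 3  0  1]
Echelon form has 2 nonzero rows (pivots: Q,f)
Π count = n − r = 3 − 2 = 1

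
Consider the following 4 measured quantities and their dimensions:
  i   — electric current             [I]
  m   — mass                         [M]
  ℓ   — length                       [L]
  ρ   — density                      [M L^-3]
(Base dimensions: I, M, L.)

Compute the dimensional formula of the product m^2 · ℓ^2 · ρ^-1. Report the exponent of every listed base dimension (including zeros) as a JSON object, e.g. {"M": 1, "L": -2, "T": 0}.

Write exponents as rows I,M,L / cols i,m,ℓ,ρ:
  I: [ 1  0  0  0]
  M: [ 0  1  0  1]
  L: [ 0  0  1 -3]
  [I]: (2)·0+(2)·0+(-1)·0 = 0
  [M]: (2)·1+(2)·0+(-1)·1 = 1
  [L]: (2)·0+(2)·1+(-1)·-3 = 5
⇒ M L^5

{"I": 0, "M": 1, "L": 5}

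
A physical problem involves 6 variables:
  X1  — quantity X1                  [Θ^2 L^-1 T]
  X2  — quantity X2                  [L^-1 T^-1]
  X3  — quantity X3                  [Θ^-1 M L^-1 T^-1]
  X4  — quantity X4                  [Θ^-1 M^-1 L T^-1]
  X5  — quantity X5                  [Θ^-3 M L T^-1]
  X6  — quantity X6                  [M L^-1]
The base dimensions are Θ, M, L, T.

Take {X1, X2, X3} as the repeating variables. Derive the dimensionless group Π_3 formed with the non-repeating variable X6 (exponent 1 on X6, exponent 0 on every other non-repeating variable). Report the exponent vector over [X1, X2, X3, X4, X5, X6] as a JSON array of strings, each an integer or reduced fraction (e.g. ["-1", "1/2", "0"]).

["-1/2", "1/2", "-1", "0", "0", "1"]

Write exponents as rows Θ,M,L,T / cols X1,X2,X3,X4,X5,X6:
  Θ: [ 2  0 -1 -1 -3  0]
  M: [ 0  0  1 -1  1  1]
  L: [-1 -1 -1  1  1 -1]
  T: [ 1 -1 -1 -1 -1  0]
Echelon form has 3 nonzero rows (pivots: X1,X2,X3)
Pivot set = {X1,X2,X3}, free = {X4,X5,X6}
RREF:
  r0: [   1    0    0   -1   -1  1/2]
  r1: [   0    1    0    1   -1 -1/2]
  r2: [   0    0    1   -1    1    1]
  r3: [   0    0    0    0    0    0]
Fix exponent of X6 at 1, X4 at 0, X5 at 0; solve each RREF row for its pivot's exponent:
  r0: exp(X1) + (1/2)·1 = 0 ⇒ exp(X1) = -1/2
  r1: exp(X2) + (-1/2)·1 = 0 ⇒ exp(X2) = 1/2
  r2: exp(X3) + (1)·1 = 0 ⇒ exp(X3) = -1
Π_3 = X1^(-1/2) · X2^(1/2) · X3^-1 · X6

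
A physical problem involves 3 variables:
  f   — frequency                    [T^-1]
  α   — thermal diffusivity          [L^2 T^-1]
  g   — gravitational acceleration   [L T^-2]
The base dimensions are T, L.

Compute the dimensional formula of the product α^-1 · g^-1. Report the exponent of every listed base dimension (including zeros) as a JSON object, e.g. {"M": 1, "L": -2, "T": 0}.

Write exponents as rows T,L / cols f,α,g:
  T: [-1 -1 -2]
  L: [ 0  2  1]
  [T]: (-1)·-1+(-1)·-2 = 3
  [L]: (-1)·2+(-1)·1 = -3
⇒ T^3 L^-3

{"T": 3, "L": -3}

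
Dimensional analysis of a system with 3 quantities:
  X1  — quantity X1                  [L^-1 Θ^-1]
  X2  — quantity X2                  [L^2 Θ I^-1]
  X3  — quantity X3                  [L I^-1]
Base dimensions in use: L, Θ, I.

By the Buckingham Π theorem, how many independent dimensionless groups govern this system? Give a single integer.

1

Dimensional matrix (L×Θ×I by X1×X2×X3):
  L: [-1  2  1]
  Θ: [-1  1  0]
  I: [ 0 -1 -1]
Echelon form has 2 nonzero rows (pivots: X1,X2)
Π count = n − r = 3 − 2 = 1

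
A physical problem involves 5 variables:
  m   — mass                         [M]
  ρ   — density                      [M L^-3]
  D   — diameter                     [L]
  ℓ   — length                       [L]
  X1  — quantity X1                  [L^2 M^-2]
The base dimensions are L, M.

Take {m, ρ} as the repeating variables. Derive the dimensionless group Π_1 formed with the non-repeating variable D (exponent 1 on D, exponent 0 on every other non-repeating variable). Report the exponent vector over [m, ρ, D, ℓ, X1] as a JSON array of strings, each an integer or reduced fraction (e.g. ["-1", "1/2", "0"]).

["-1/3", "1/3", "1", "0", "0"]

Write exponents as rows L,M / cols m,ρ,D,ℓ,X1:
  L: [ 0 -3  1  1  2]
  M: [ 1  1  0  0 -2]
RREF → pivots at {m,ρ} ⇒ r = 2
Pivot set = {m,ρ}, free = {D,ℓ,X1}
RREF:
  r0: [   1    0  1/3  1/3 -4/3]
  r1: [   0    1 -1/3 -1/3 -2/3]
Fix exponent of D at 1, ℓ at 0, X1 at 0; solve each RREF row for its pivot's exponent:
  r0: exp(m) + (1/3)·1 = 0 ⇒ exp(m) = -1/3
  r1: exp(ρ) + (-1/3)·1 = 0 ⇒ exp(ρ) = 1/3
Π_1 = m^(-1/3) · ρ^(1/3) · D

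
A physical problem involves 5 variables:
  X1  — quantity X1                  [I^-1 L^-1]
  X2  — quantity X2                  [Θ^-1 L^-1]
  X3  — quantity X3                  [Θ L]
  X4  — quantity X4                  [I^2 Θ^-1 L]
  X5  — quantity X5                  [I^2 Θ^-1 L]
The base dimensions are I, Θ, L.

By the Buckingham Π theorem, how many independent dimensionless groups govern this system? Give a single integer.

3

Exponent matrix [I,Θ,L] × [X1,X2,X3,X4,X5]:
  I: [-1  0  0  2  2]
  Θ: [ 0 -1  1 -1 -1]
  L: [-1 -1  1  1  1]
Echelon form has 2 nonzero rows (pivots: X1,X2)
Π count = n − r = 5 − 2 = 3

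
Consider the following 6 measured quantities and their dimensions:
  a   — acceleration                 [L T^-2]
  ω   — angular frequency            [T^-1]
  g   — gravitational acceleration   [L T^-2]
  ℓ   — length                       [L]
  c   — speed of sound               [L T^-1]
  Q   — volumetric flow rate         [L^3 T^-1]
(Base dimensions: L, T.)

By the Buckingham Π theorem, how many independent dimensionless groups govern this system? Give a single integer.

4

Exponent matrix [L,T] × [a,ω,g,ℓ,c,Q]:
  L: [ 1  0  1  1  1  3]
  T: [-2 -1 -2  0 -1 -1]
Echelon form has 2 nonzero rows (pivots: a,ω)
n=6, r=2 ⇒ 4 dimensionless groups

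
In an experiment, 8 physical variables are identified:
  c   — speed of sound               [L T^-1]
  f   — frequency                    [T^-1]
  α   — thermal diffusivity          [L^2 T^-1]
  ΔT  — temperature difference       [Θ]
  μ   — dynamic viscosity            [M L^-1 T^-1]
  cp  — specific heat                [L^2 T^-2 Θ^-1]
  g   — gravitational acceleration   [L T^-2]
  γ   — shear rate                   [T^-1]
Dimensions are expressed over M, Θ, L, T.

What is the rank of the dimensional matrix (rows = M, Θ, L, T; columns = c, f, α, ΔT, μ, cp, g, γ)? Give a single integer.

4

Exponent matrix [M,Θ,L,T] × [c,f,α,ΔT,μ,cp,g,γ]:
  M: [ 0  0  0  0  1  0  0  0]
  Θ: [ 0  0  0  1  0 -1  0  0]
  L: [ 1  0  2  0 -1  2  1  0]
  T: [-1 -1 -1  0 -1 -2 -2 -1]
Echelon form has 4 nonzero rows (pivots: c,f,ΔT,μ)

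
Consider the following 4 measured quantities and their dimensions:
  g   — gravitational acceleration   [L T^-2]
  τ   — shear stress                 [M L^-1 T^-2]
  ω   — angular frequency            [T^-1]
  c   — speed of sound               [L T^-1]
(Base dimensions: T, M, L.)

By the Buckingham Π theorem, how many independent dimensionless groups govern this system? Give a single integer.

1

Write exponents as rows T,M,L / cols g,τ,ω,c:
  T: [-2 -2 -1 -1]
  M: [ 0  1  0  0]
  L: [ 1 -1  0  1]
Echelon form has 3 nonzero rows (pivots: g,τ,ω)
4 vars − rank 3 = 1 Π group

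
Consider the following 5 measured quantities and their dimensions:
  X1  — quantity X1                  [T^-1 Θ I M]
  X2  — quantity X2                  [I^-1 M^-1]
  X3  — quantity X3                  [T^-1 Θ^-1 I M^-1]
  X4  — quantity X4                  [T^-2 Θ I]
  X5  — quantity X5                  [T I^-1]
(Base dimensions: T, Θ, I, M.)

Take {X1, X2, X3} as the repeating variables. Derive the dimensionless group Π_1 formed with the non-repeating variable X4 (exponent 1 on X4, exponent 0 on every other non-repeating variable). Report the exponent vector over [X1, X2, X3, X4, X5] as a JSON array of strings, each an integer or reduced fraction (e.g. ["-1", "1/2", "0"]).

Dimensional matrix (T×Θ×I×M by X1×X2×X3×X4×X5):
  T: [-1  0 -1 -2  1]
  Θ: [ 1  0 -1  1  0]
  I: [ 1 -1  1  1 -1]
  M: [ 1 -1 -1  0  0]
RREF → pivots at {X1,X2,X3} ⇒ r = 3
Pivot set = {X1,X2,X3}, free = {X4,X5}
RREF:
  r0: [   1    0    0  3/2 -1/2]
  r1: [   0    1    0    1    0]
  r2: [   0    0    1  1/2 -1/2]
  r3: [   0    0    0    0    0]
Fix exponent of X4 at 1, X5 at 0; solve each RREF row for its pivot's exponent:
  r0: exp(X1) + (3/2)·1 = 0 ⇒ exp(X1) = -3/2
  r1: exp(X2) + (1)·1 = 0 ⇒ exp(X2) = -1
  r2: exp(X3) + (1/2)·1 = 0 ⇒ exp(X3) = -1/2
Π_1 = X1^(-3/2) · X2^-1 · X3^(-1/2) · X4

["-3/2", "-1", "-1/2", "1", "0"]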